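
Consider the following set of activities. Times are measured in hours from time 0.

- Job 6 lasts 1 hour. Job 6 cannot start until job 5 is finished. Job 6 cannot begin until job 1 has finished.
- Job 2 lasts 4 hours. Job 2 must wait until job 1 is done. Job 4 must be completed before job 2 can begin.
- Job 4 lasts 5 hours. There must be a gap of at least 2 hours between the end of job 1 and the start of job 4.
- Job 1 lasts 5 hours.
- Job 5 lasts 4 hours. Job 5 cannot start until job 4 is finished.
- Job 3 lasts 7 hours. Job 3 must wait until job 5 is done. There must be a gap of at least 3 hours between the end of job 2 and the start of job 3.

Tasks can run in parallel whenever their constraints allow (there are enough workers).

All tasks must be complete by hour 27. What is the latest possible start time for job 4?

Nothing follows job 3; the deadline of hour 27 is its only limit. It must start by 27 − 7 = hour 20.
Job 2 feeds into job 3 (must start by hour 20, minus 3-hour gap → hour 17); so job 2 must finish by hour 17 and therefore start by hour 13.
To finish by hour 27, job 6 (duration 1) must start no later than hour 26.
For job 5: job 3 (must start by hour 20); job 6 (must start by hour 26). The most restrictive is hour 20; with a 4-hour duration, job 5 must start by hour 16.
Job 4 feeds job 2 (must start by hour 13); job 5 (must start by hour 16). Taking the minimum, job 4 must finish by hour 13 and start by 13 − 5 = hour 8.

8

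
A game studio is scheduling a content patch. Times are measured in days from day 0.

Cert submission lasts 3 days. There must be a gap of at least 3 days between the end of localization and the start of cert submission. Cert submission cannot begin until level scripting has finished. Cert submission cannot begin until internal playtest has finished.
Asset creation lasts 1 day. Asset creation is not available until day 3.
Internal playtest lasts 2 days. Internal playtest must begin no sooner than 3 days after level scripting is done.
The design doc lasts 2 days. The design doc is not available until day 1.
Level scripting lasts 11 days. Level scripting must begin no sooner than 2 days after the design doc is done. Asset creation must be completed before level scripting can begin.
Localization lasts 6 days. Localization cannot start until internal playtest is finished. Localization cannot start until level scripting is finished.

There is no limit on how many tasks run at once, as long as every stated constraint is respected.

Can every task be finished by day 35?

Yes

After its own release at day 3, asset creation can start at day 3 and finishes at day 4.
The design doc waits on its own release at day 1, so it starts at day 1 and finishes at 1 + 2 = day 3.
Level scripting needs all of the design doc (finishes day 3, plus 2-day gap → day 5); asset creation (finishes day 4). That puts its earliest start at day 5; it finishes at 5 + 11 = day 16.
Internal playtest cannot begin until level scripting (finishes day 16, plus 3-day gap → day 19). It runs from day 19 to 19 + 2 = day 21.
Localization cannot start until internal playtest (finishes day 21); level scripting (finishes day 16). The controlling bound is day 21, so localization finishes at 21 + 6 = day 27.
Cert submission has to wait for localization (finishes day 27, plus 3-day gap → day 30); level scripting (finishes day 16); internal playtest (finishes day 21). The latest of these is day 30, so cert submission runs day 30 to 30 + 3 = day 33.
Every task is finished by day 33, which is no later than the deadline of 35, so the schedule is feasible.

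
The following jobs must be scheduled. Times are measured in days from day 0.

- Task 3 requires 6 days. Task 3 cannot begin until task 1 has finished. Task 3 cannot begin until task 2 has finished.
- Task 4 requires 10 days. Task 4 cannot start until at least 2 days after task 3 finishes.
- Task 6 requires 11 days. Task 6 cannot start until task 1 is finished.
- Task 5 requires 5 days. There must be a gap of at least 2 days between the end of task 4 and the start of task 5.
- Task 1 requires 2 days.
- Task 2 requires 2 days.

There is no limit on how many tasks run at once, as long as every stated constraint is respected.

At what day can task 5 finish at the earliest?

Nothing blocks task 2, so it runs from day 0 to day 2.
Nothing blocks task 1, so it runs from day 0 to day 2.
For task 3: task 1 (finishes day 2); task 2 (finishes day 2). Taking the maximum gives a start of day 2, and it finishes at 2 + 6 = day 8.
After task 3 (finishes day 8, plus 2-day gap → day 10), task 4 can start at day 10 and finishes at day 20.
Task 5 cannot begin until task 4 (finishes day 20, plus 2-day gap → day 22). It runs from day 22 to 22 + 5 = day 27.

27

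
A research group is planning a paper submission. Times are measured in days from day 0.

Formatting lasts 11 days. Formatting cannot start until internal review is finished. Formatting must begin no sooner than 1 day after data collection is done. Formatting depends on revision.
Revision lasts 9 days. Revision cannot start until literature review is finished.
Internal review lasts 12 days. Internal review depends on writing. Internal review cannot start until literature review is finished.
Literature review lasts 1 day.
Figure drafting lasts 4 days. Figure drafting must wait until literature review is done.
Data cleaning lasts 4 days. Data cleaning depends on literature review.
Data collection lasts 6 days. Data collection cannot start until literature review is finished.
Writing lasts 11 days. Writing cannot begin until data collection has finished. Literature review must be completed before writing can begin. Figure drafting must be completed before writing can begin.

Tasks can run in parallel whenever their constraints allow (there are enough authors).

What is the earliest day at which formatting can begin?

Literature review has no prerequisites, so it starts at day 0 and finishes at day 1.
Revision waits on literature review (finishes day 1), so it starts at day 1 and finishes at 1 + 9 = day 10.
Figure drafting cannot begin until literature review (finishes day 1). It runs from day 1 to 1 + 4 = day 5.
Data collection cannot begin until literature review (finishes day 1). It runs from day 1 to 1 + 6 = day 7.
For writing: data collection (finishes day 7); literature review (finishes day 1); figure drafting (finishes day 5). Taking the maximum gives a start of day 7, and it finishes at 7 + 11 = day 18.
Internal review needs all of writing (finishes day 18); literature review (finishes day 1). That puts its earliest start at day 18; it finishes at 18 + 12 = day 30.
Formatting waits on internal review (finishes day 30); data collection (finishes day 7, plus 1-day gap → day 8); revision (finishes day 10). The latest of these is day 30, which is the earliest formatting can start.

30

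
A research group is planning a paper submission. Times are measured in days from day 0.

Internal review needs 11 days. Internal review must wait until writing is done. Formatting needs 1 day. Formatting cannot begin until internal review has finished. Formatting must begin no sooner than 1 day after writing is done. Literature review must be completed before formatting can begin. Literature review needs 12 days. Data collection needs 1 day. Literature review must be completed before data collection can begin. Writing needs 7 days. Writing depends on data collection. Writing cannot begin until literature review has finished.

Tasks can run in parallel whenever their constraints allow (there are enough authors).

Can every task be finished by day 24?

Literature review can start immediately at day 0; it finishes at day 12.
Data collection waits on literature review (finishes day 12), so it starts at day 12 and finishes at 12 + 1 = day 13.
Writing cannot start until data collection (finishes day 13); literature review (finishes day 12). The controlling bound is day 13, so writing finishes at 13 + 7 = day 20.
After writing (finishes day 20), internal review can start at day 20 and finishes at day 31.
Formatting cannot start until internal review (finishes day 31); writing (finishes day 20, plus 1-day gap → day 21); literature review (finishes day 12). The controlling bound is day 31, so formatting finishes at 31 + 1 = day 32.
The earliest everything can be done is day 32, which is after the deadline of 24, so it is not possible.

No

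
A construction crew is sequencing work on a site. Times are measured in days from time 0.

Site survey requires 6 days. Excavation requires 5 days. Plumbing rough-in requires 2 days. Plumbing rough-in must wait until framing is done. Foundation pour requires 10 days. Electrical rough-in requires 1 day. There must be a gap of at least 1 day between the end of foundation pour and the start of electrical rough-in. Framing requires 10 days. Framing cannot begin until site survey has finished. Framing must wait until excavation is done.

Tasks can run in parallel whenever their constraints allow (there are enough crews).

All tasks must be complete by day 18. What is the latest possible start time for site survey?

To finish by day 18, plumbing rough-in (duration 2) must start no later than day 16.
Framing must finish before plumbing rough-in (must start by day 16). With a 10-day duration, framing must start by 16 − 10 = day 6.
Since framing (must start by day 6) depends on it, site survey must finish by day 6. Backing off its 6-day duration gives a latest start of day 0.

0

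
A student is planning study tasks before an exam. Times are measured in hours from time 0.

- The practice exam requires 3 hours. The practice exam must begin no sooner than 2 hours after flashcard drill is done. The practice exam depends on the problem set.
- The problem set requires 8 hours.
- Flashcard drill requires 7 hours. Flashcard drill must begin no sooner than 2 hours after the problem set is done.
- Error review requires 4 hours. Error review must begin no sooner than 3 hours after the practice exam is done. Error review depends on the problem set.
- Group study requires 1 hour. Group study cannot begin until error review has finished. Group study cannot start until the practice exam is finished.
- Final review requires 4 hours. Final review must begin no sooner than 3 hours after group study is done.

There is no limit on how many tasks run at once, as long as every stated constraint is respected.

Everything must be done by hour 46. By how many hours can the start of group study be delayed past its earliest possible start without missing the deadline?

9

The problem set has no prerequisites, so it starts at hour 0 and finishes at hour 8.
Flashcard drill cannot begin until the problem set (finishes hour 8, plus 2-hour gap → hour 10). It runs from hour 10 to 10 + 7 = hour 17.
The practice exam needs all of flashcard drill (finishes hour 17, plus 2-hour gap → hour 19); the problem set (finishes hour 8). That puts its earliest start at hour 19; it finishes at 19 + 3 = hour 22.
Error review has to wait for the practice exam (finishes hour 22, plus 3-hour gap → hour 25); the problem set (finishes hour 8). The latest of these is hour 25, so error review runs hour 25 to 25 + 4 = hour 29.
For group study: error review (finishes hour 29); the practice exam (finishes hour 22). Taking the maximum gives a start of hour 29, and it finishes at 29 + 1 = hour 30.

Working backward from the deadline:
Final review has no dependents, so it just needs to finish by hour 46. Starting by 46 − 4 = hour 42 achieves that.
Group study must finish before final review (must start by hour 42, minus 3-hour gap → hour 39). With a 1-hour duration, group study must start by 39 − 1 = hour 38.
So group study can start as early as hour 29 and as late as hour 38, giving 38 − 29 = 9 hours of slack.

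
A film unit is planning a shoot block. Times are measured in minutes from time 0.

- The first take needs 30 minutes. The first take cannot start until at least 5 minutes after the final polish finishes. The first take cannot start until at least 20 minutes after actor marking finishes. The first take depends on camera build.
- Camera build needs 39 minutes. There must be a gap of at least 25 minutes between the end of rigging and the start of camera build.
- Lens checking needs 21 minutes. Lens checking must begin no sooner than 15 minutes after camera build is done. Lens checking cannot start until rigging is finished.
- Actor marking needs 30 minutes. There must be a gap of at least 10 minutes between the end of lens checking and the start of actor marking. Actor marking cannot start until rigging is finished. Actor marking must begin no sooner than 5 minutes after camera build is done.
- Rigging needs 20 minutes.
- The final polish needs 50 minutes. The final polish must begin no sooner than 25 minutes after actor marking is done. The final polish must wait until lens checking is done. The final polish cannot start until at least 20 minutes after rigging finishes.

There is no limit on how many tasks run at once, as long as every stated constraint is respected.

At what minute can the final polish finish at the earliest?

235

Rigging can start immediately at minute 0; it finishes at minute 20.
Camera build cannot begin until rigging (finishes minute 20, plus 25-minute gap → minute 45). It runs from minute 45 to 45 + 39 = minute 84.
Lens checking needs all of camera build (finishes minute 84, plus 15-minute gap → minute 99); rigging (finishes minute 20). That puts its earliest start at minute 99; it finishes at 99 + 21 = minute 120.
Actor marking cannot start until lens checking (finishes minute 120, plus 10-minute gap → minute 130); rigging (finishes minute 20); camera build (finishes minute 84, plus 5-minute gap → minute 89). The controlling bound is minute 130, so actor marking finishes at 130 + 30 = minute 160.
The final polish cannot start until actor marking (finishes minute 160, plus 25-minute gap → minute 185); lens checking (finishes minute 120); rigging (finishes minute 20, plus 20-minute gap → minute 40). The controlling bound is minute 185, so the final polish finishes at 185 + 50 = minute 235.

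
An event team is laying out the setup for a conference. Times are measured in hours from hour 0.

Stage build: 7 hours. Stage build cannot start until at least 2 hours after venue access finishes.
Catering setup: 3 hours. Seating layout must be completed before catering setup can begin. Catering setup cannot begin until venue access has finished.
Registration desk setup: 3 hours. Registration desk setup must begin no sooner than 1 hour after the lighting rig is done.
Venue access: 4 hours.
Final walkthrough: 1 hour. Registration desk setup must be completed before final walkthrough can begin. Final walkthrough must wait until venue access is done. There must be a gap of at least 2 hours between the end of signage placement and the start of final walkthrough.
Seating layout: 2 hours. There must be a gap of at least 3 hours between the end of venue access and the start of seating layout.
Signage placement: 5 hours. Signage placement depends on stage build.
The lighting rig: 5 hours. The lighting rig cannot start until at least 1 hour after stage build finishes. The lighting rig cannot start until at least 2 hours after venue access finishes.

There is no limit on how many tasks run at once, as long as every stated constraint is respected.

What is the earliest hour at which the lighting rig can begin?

14

Nothing blocks venue access, so it runs from hour 0 to hour 4.
Stage build cannot begin until venue access (finishes hour 4, plus 2-hour gap → hour 6). It runs from hour 6 to 6 + 7 = hour 13.
The lighting rig waits on stage build (finishes hour 13, plus 1-hour gap → hour 14); venue access (finishes hour 4, plus 2-hour gap → hour 6). The latest of these is hour 14, which is the earliest the lighting rig can start.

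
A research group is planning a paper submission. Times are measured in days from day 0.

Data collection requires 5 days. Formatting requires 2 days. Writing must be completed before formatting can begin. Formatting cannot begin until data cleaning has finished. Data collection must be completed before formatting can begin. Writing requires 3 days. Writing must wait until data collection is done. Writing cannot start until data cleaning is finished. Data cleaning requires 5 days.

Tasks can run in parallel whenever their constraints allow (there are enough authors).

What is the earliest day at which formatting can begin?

Data cleaning can start immediately at day 0; it finishes at day 5.
Nothing blocks data collection, so it runs from day 0 to day 5.
Writing needs all of data collection (finishes day 5); data cleaning (finishes day 5). That puts its earliest start at day 5; it finishes at 5 + 3 = day 8.
Formatting waits on writing (finishes day 8); data cleaning (finishes day 5); data collection (finishes day 5). The latest of these is day 8, which is the earliest formatting can start.

8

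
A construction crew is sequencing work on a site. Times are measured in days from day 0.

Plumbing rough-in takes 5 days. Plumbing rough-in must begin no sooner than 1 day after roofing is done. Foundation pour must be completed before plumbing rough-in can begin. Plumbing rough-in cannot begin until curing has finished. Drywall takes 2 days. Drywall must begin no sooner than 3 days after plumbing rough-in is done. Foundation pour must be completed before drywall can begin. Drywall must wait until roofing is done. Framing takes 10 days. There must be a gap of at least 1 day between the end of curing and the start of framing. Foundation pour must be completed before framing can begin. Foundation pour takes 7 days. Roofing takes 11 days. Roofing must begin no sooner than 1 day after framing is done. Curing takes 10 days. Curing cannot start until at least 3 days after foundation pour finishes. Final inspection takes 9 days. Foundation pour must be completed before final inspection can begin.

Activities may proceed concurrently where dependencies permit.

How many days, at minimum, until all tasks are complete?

54

Nothing blocks foundation pour, so it runs from day 0 to day 7.
Final inspection waits on foundation pour (finishes day 7), so it starts at day 7 and finishes at 7 + 9 = day 16.
Curing waits on foundation pour (finishes day 7, plus 3-day gap → day 10), so it starts at day 10 and finishes at 10 + 10 = day 20.
Framing has to wait for curing (finishes day 20, plus 1-day gap → day 21); foundation pour (finishes day 7). The latest of these is day 21, so framing runs day 21 to 21 + 10 = day 31.
Roofing waits on framing (finishes day 31, plus 1-day gap → day 32), so it starts at day 32 and finishes at 32 + 11 = day 43.
Plumbing rough-in needs all of roofing (finishes day 43, plus 1-day gap → day 44); foundation pour (finishes day 7); curing (finishes day 20). That puts its earliest start at day 44; it finishes at 44 + 5 = day 49.
Drywall cannot start until plumbing rough-in (finishes day 49, plus 3-day gap → day 52); foundation pour (finishes day 7); roofing (finishes day 43). The controlling bound is day 52, so drywall finishes at 52 + 2 = day 54.
All tasks are finished once the last one completes. Finish times: Foundation pour at 7, Curing at 20, Framing at 31, Roofing at 43, Plumbing rough-in at 49, Drywall at 54, Final inspection at 16. The latest is day 54.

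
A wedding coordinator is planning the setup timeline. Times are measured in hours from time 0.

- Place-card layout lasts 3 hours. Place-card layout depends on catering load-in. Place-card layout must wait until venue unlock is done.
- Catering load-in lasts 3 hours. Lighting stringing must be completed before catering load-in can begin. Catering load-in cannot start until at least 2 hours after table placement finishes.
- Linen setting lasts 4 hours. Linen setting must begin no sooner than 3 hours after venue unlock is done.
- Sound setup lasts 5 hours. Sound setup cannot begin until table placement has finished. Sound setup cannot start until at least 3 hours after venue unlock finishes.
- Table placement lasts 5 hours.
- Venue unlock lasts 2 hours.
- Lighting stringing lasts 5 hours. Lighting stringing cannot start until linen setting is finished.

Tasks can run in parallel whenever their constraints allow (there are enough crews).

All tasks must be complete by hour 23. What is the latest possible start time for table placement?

Place-card layout has no dependents, so it just needs to finish by hour 23. Starting by 23 − 3 = hour 20 achieves that.
Catering load-in must finish before place-card layout (must start by hour 20). With a 3-hour duration, catering load-in must start by 20 − 3 = hour 17.
Sound setup must finish by hour 23; it takes 5 hours, so it must start by 23 − 5 = hour 18.
Table placement feeds sound setup (must start by hour 18); catering load-in (must start by hour 17, minus 2-hour gap → hour 15). Taking the minimum, table placement must finish by hour 15 and start by 15 − 5 = hour 10.

10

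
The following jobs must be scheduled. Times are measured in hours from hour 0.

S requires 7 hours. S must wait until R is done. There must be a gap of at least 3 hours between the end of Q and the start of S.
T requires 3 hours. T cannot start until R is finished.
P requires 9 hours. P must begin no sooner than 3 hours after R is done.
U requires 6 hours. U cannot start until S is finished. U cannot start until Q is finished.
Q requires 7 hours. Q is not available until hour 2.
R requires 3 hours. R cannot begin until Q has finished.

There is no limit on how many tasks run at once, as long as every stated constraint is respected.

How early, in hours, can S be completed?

19

After its own release at hour 2, Q can start at hour 2 and finishes at hour 9.
After Q (finishes hour 9), R can start at hour 9 and finishes at hour 12.
S needs all of R (finishes hour 12); Q (finishes hour 9, plus 3-hour gap → hour 12). That puts its earliest start at hour 12; it finishes at 12 + 7 = hour 19.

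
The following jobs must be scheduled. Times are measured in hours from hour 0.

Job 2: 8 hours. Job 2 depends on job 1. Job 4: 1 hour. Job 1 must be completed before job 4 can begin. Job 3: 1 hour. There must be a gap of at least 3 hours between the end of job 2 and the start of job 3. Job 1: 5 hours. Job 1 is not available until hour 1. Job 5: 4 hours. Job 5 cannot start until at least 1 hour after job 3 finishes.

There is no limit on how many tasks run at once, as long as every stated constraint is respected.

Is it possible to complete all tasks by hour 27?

Job 1 waits on its own release at hour 1, so it starts at hour 1 and finishes at 1 + 5 = hour 6.
After job 1 (finishes hour 6), job 4 can start at hour 6 and finishes at hour 7.
Job 2 cannot begin until job 1 (finishes hour 6). It runs from hour 6 to 6 + 8 = hour 14.
After job 2 (finishes hour 14, plus 3-hour gap → hour 17), job 3 can start at hour 17 and finishes at hour 18.
Job 5 cannot begin until job 3 (finishes hour 18, plus 1-hour gap → hour 19). It runs from hour 19 to 19 + 4 = hour 23.
Every task is finished by hour 23, which is no later than the deadline of 27, so the schedule is feasible.

Yes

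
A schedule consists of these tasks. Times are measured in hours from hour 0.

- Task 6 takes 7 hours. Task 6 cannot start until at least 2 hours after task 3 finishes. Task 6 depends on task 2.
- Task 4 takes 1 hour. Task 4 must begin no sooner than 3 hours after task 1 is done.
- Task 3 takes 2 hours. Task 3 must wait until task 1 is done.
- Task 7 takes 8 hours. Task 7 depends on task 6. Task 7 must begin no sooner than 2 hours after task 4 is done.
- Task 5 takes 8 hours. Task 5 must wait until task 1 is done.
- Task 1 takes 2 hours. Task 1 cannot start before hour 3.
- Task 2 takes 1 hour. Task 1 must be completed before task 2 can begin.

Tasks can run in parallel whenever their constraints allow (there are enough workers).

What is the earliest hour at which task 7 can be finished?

Task 1 cannot begin until its own release at hour 3. It runs from hour 3 to 3 + 2 = hour 5.
After task 1 (finishes hour 5, plus 3-hour gap → hour 8), task 4 can start at hour 8 and finishes at hour 9.
Task 3 waits on task 1 (finishes hour 5), so it starts at hour 5 and finishes at 5 + 2 = hour 7.
After task 1 (finishes hour 5), task 2 can start at hour 5 and finishes at hour 6.
Task 6 cannot start until task 3 (finishes hour 7, plus 2-hour gap → hour 9); task 2 (finishes hour 6). The controlling bound is hour 9, so task 6 finishes at 9 + 7 = hour 16.
Task 7 cannot start until task 6 (finishes hour 16); task 4 (finishes hour 9, plus 2-hour gap → hour 11). The controlling bound is hour 16, so task 7 finishes at 16 + 8 = hour 24.

24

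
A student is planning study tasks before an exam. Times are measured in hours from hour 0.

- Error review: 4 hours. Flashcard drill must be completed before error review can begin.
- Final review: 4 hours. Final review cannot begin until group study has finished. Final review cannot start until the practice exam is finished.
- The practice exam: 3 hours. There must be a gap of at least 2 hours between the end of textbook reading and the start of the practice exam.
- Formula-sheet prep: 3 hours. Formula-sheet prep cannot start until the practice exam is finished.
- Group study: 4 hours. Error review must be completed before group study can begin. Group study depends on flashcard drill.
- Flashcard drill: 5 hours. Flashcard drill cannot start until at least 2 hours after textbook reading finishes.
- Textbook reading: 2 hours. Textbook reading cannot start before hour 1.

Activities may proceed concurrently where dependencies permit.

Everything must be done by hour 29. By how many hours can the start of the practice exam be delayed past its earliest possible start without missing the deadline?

17

After its own release at hour 1, textbook reading can start at hour 1 and finishes at hour 3.
After textbook reading (finishes hour 3, plus 2-hour gap → hour 5), the practice exam can start at hour 5 and finishes at hour 8.

Working backward from the deadline:
Final review must finish by hour 29; it takes 4 hours, so it must start by 29 − 4 = hour 25.
To finish by hour 29, formula-sheet prep (duration 3) must start no later than hour 26.
For the practice exam: formula-sheet prep (must start by hour 26); final review (must start by hour 25). The most restrictive is hour 25; with a 3-hour duration, the practice exam must start by hour 22.
So the practice exam can start as early as hour 5 and as late as hour 22, giving 22 − 5 = 17 hours of slack.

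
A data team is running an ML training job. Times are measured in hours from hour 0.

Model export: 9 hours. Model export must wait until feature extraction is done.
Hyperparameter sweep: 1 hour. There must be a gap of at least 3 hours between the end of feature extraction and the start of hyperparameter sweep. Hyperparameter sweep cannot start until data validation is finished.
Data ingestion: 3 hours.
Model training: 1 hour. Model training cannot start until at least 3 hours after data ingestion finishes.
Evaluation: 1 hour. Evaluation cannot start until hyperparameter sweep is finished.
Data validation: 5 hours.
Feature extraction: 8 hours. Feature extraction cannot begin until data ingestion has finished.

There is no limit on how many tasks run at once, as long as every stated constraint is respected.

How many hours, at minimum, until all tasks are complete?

20

Data validation has no prerequisites, so it starts at hour 0 and finishes at hour 5.
Data ingestion has no prerequisites, so it starts at hour 0 and finishes at hour 3.
After data ingestion (finishes hour 3, plus 3-hour gap → hour 6), model training can start at hour 6 and finishes at hour 7.
After data ingestion (finishes hour 3), feature extraction can start at hour 3 and finishes at hour 11.
Model export waits on feature extraction (finishes hour 11), so it starts at hour 11 and finishes at 11 + 9 = hour 20.
Hyperparameter sweep has to wait for feature extraction (finishes hour 11, plus 3-hour gap → hour 14); data validation (finishes hour 5). The latest of these is hour 14, so hyperparameter sweep runs hour 14 to 14 + 1 = hour 15.
Evaluation cannot begin until hyperparameter sweep (finishes hour 15). It runs from hour 15 to 15 + 1 = hour 16.
All tasks are finished once the last one completes. Finish times: Data ingestion at 3, Data validation at 5, Feature extraction at 11, Hyperparameter sweep at 15, Model training at 7, Evaluation at 16, Model export at 20. The latest is hour 20.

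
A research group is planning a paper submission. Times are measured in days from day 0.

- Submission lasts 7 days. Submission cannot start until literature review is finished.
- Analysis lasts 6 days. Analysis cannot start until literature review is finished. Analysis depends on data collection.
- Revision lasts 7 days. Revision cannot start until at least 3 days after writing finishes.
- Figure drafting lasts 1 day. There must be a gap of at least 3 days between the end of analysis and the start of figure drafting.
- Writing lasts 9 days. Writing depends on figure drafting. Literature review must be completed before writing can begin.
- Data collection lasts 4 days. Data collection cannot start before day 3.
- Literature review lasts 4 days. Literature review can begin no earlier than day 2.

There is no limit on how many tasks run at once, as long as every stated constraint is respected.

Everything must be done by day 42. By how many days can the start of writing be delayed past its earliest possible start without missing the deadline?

6

After its own release at day 3, data collection can start at day 3 and finishes at day 7.
Literature review cannot begin until its own release at day 2. It runs from day 2 to 2 + 4 = day 6.
For analysis: literature review (finishes day 6); data collection (finishes day 7). Taking the maximum gives a start of day 7, and it finishes at 7 + 6 = day 13.
Figure drafting waits on analysis (finishes day 13, plus 3-day gap → day 16), so it starts at day 16 and finishes at 16 + 1 = day 17.
For writing: figure drafting (finishes day 17); literature review (finishes day 6). Taking the maximum gives a start of day 17, and it finishes at 17 + 9 = day 26.

Working backward from the deadline:
To finish by day 42, revision (duration 7) must start no later than day 35.
Writing must finish before revision (must start by day 35, minus 3-day gap → day 32). With a 9-day duration, writing must start by 32 − 9 = day 23.
So writing can start as early as day 17 and as late as day 23, giving 23 − 17 = 6 days of slack.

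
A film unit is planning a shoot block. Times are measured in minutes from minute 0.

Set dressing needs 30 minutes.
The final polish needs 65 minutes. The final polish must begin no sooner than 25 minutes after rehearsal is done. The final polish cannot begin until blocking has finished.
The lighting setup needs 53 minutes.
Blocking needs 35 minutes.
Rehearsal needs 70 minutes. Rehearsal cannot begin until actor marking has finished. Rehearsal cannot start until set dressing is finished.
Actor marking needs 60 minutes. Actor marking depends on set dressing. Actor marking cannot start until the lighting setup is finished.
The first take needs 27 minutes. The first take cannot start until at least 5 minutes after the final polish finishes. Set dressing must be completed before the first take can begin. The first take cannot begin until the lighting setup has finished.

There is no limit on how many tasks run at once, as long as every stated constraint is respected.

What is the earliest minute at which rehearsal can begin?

113

The lighting setup can start immediately at minute 0; it finishes at minute 53.
Set dressing has no prerequisites, so it starts at minute 0 and finishes at minute 30.
Actor marking needs all of set dressing (finishes minute 30); the lighting setup (finishes minute 53). That puts its earliest start at minute 53; it finishes at 53 + 60 = minute 113.
Rehearsal waits on actor marking (finishes minute 113); set dressing (finishes minute 30). The latest of these is minute 113, which is the earliest rehearsal can start.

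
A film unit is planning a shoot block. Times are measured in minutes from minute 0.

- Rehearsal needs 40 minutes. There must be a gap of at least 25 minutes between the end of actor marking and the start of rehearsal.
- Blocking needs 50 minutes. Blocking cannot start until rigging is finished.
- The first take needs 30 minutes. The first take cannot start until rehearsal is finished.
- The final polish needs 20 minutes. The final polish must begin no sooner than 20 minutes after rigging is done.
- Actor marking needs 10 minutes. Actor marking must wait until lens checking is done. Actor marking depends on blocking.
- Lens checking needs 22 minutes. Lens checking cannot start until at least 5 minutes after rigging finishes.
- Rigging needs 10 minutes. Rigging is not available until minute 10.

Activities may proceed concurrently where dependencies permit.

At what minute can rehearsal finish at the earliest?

145

After its own release at minute 10, rigging can start at minute 10 and finishes at minute 20.
Blocking waits on rigging (finishes minute 20), so it starts at minute 20 and finishes at 20 + 50 = minute 70.
Lens checking cannot begin until rigging (finishes minute 20, plus 5-minute gap → minute 25). It runs from minute 25 to 25 + 22 = minute 47.
For actor marking: lens checking (finishes minute 47); blocking (finishes minute 70). Taking the maximum gives a start of minute 70, and it finishes at 70 + 10 = minute 80.
Rehearsal waits on actor marking (finishes minute 80, plus 25-minute gap → minute 105), so it starts at minute 105 and finishes at 105 + 40 = minute 145.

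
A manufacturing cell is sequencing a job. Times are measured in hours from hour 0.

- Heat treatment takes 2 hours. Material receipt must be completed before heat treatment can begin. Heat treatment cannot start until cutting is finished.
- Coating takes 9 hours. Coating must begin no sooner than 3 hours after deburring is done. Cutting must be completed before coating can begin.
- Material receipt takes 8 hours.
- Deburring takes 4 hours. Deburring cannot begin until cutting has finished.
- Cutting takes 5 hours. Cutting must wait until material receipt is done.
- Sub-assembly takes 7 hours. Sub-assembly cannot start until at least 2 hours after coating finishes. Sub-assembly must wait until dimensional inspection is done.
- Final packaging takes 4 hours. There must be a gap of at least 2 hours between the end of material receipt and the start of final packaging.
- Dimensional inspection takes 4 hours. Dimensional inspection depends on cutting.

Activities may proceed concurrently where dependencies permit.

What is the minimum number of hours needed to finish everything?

Nothing blocks material receipt, so it runs from hour 0 to hour 8.
After material receipt (finishes hour 8, plus 2-hour gap → hour 10), final packaging can start at hour 10 and finishes at hour 14.
After material receipt (finishes hour 8), cutting can start at hour 8 and finishes at hour 13.
Dimensional inspection waits on cutting (finishes hour 13), so it starts at hour 13 and finishes at 13 + 4 = hour 17.
For heat treatment: material receipt (finishes hour 8); cutting (finishes hour 13). Taking the maximum gives a start of hour 13, and it finishes at 13 + 2 = hour 15.
Deburring waits on cutting (finishes hour 13), so it starts at hour 13 and finishes at 13 + 4 = hour 17.
Coating cannot start until deburring (finishes hour 17, plus 3-hour gap → hour 20); cutting (finishes hour 13). The controlling bound is hour 20, so coating finishes at 20 + 9 = hour 29.
Sub-assembly cannot start until coating (finishes hour 29, plus 2-hour gap → hour 31); dimensional inspection (finishes hour 17). The controlling bound is hour 31, so sub-assembly finishes at 31 + 7 = hour 38.
All tasks are finished once the last one completes. Finish times: Material receipt at 8, Cutting at 13, Deburring at 17, Heat treatment at 15, Dimensional inspection at 17, Coating at 29, Sub-assembly at 38, Final packaging at 14. The latest is hour 38.

38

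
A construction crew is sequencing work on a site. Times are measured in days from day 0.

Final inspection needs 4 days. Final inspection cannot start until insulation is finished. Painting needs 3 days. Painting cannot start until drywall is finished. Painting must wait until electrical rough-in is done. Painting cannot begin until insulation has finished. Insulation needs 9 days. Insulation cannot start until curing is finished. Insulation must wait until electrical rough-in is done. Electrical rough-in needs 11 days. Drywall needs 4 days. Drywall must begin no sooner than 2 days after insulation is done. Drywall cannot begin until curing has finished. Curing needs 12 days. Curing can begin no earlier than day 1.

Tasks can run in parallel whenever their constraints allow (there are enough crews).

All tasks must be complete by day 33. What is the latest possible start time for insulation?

15

Painting must finish by day 33; it takes 3 days, so it must start by 33 − 3 = day 30.
Drywall has to be done before painting (must start by day 30). That means finishing by day 30, i.e. starting by 30 − 4 = day 26.
To finish by day 33, final inspection (duration 4) must start no later than day 29.
Insulation feeds drywall (must start by day 26, minus 2-day gap → day 24); painting (must start by day 30); final inspection (must start by day 29). Taking the minimum, insulation must finish by day 24 and start by 24 − 9 = day 15.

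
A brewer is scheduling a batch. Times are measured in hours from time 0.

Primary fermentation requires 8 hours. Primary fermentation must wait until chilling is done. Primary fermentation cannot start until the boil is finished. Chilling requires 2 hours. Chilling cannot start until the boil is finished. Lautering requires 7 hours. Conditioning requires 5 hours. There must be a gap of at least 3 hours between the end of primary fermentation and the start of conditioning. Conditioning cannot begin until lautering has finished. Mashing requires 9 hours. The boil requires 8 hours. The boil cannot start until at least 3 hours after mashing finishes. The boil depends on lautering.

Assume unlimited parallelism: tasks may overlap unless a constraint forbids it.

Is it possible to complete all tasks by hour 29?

Lautering has no prerequisites, so it starts at hour 0 and finishes at hour 7.
Mashing has no prerequisites, so it starts at hour 0 and finishes at hour 9.
The boil has to wait for mashing (finishes hour 9, plus 3-hour gap → hour 12); lautering (finishes hour 7). The latest of these is hour 12, so the boil runs hour 12 to 12 + 8 = hour 20.
Chilling waits on the boil (finishes hour 20), so it starts at hour 20 and finishes at 20 + 2 = hour 22.
Primary fermentation needs all of chilling (finishes hour 22); the boil (finishes hour 20). That puts its earliest start at hour 22; it finishes at 22 + 8 = hour 30.
For conditioning: primary fermentation (finishes hour 30, plus 3-hour gap → hour 33); lautering (finishes hour 7). Taking the maximum gives a start of hour 33, and it finishes at 33 + 5 = hour 38.
The earliest everything can be done is hour 38, which is after the deadline of 29, so it is not possible.

No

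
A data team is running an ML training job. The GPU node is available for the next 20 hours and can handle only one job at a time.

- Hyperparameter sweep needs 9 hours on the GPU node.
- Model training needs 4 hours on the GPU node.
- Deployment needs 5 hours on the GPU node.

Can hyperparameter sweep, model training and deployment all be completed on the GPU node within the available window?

Yes

Running back to back, the jobs need 9 + 4 + 5 = 18 hours on the GPU node.
Since 18 ≤ 20, they fit within the window.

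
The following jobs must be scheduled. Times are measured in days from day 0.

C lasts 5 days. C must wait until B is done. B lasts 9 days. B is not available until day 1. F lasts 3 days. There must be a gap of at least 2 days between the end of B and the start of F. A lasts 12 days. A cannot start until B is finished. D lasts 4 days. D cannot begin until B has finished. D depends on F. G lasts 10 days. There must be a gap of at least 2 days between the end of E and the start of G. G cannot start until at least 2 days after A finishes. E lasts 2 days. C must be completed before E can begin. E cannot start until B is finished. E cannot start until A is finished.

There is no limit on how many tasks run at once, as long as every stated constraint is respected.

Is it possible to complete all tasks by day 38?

Yes

After its own release at day 1, B can start at day 1 and finishes at day 10.
F waits on B (finishes day 10, plus 2-day gap → day 12), so it starts at day 12 and finishes at 12 + 3 = day 15.
D has to wait for B (finishes day 10); F (finishes day 15). The latest of these is day 15, so D runs day 15 to 15 + 4 = day 19.
C waits on B (finishes day 10), so it starts at day 10 and finishes at 10 + 5 = day 15.
A cannot begin until B (finishes day 10). It runs from day 10 to 10 + 12 = day 22.
E cannot start until C (finishes day 15); B (finishes day 10); A (finishes day 22). The controlling bound is day 22, so E finishes at 22 + 2 = day 24.
G needs all of E (finishes day 24, plus 2-day gap → day 26); A (finishes day 22, plus 2-day gap → day 24). That puts its earliest start at day 26; it finishes at 26 + 10 = day 36.
Every task is finished by day 36, which is no later than the deadline of 38, so the schedule is feasible.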